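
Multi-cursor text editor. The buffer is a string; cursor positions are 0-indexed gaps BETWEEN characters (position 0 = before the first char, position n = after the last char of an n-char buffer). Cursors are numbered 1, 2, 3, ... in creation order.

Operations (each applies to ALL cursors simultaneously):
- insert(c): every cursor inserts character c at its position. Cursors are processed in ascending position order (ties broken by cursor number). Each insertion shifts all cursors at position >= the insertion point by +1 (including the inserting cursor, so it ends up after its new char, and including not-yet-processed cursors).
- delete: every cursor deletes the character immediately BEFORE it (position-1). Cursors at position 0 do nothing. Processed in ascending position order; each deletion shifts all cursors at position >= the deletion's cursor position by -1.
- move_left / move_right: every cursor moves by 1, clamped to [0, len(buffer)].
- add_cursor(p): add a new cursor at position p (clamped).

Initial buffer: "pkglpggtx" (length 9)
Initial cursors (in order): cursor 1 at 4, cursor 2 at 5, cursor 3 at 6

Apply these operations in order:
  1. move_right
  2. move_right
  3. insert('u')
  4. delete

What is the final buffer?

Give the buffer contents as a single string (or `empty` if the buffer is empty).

Answer: pkglpggtx

Derivation:
After op 1 (move_right): buffer="pkglpggtx" (len 9), cursors c1@5 c2@6 c3@7, authorship .........
After op 2 (move_right): buffer="pkglpggtx" (len 9), cursors c1@6 c2@7 c3@8, authorship .........
After op 3 (insert('u')): buffer="pkglpgugutux" (len 12), cursors c1@7 c2@9 c3@11, authorship ......1.2.3.
After op 4 (delete): buffer="pkglpggtx" (len 9), cursors c1@6 c2@7 c3@8, authorship .........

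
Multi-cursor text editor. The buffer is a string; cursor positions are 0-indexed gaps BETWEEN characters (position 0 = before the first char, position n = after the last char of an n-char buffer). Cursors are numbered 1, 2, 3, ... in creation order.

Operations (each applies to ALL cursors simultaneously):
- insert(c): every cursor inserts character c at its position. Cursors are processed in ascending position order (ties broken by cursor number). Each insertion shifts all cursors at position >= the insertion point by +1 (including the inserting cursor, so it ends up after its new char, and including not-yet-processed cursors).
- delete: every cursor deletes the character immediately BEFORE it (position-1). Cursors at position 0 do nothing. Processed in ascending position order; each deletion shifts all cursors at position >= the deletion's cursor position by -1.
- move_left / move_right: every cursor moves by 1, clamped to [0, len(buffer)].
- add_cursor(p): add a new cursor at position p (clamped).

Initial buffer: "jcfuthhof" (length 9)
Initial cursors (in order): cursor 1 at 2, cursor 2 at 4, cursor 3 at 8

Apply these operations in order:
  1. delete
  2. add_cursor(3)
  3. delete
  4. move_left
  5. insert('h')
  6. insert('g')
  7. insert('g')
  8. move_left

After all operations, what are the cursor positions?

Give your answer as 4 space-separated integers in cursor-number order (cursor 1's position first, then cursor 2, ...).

Answer: 11 11 11 11

Derivation:
After op 1 (delete): buffer="jfthhf" (len 6), cursors c1@1 c2@2 c3@5, authorship ......
After op 2 (add_cursor(3)): buffer="jfthhf" (len 6), cursors c1@1 c2@2 c4@3 c3@5, authorship ......
After op 3 (delete): buffer="hf" (len 2), cursors c1@0 c2@0 c4@0 c3@1, authorship ..
After op 4 (move_left): buffer="hf" (len 2), cursors c1@0 c2@0 c3@0 c4@0, authorship ..
After op 5 (insert('h')): buffer="hhhhhf" (len 6), cursors c1@4 c2@4 c3@4 c4@4, authorship 1234..
After op 6 (insert('g')): buffer="hhhhgggghf" (len 10), cursors c1@8 c2@8 c3@8 c4@8, authorship 12341234..
After op 7 (insert('g')): buffer="hhhhgggggggghf" (len 14), cursors c1@12 c2@12 c3@12 c4@12, authorship 123412341234..
After op 8 (move_left): buffer="hhhhgggggggghf" (len 14), cursors c1@11 c2@11 c3@11 c4@11, authorship 123412341234..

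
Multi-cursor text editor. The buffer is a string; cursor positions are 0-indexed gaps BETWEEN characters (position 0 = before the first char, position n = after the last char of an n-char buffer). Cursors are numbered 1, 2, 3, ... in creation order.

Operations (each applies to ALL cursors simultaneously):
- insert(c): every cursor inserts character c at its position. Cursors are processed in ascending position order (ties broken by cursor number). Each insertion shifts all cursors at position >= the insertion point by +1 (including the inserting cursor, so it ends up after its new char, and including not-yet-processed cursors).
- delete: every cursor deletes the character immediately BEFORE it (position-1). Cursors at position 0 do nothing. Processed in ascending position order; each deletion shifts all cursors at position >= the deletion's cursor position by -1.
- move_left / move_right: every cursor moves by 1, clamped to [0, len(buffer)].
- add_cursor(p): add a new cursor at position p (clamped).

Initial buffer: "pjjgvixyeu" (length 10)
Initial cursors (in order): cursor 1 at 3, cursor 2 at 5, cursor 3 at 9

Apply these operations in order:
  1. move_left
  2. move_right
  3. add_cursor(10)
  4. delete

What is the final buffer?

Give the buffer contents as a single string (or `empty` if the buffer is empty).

After op 1 (move_left): buffer="pjjgvixyeu" (len 10), cursors c1@2 c2@4 c3@8, authorship ..........
After op 2 (move_right): buffer="pjjgvixyeu" (len 10), cursors c1@3 c2@5 c3@9, authorship ..........
After op 3 (add_cursor(10)): buffer="pjjgvixyeu" (len 10), cursors c1@3 c2@5 c3@9 c4@10, authorship ..........
After op 4 (delete): buffer="pjgixy" (len 6), cursors c1@2 c2@3 c3@6 c4@6, authorship ......

Answer: pjgixy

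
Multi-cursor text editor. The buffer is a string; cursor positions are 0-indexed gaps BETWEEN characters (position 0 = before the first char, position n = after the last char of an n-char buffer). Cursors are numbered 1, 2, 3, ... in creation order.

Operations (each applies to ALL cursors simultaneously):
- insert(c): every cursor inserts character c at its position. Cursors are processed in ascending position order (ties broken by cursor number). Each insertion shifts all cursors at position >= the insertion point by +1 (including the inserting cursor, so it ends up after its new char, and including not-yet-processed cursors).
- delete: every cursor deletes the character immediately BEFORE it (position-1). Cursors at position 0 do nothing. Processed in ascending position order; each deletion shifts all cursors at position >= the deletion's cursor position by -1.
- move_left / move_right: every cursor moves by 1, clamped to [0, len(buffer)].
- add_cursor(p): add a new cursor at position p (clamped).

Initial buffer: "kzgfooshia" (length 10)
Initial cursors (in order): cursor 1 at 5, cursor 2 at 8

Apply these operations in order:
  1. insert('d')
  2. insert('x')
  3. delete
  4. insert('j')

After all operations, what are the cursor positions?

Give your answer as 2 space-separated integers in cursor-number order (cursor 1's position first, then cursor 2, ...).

After op 1 (insert('d')): buffer="kzgfodoshdia" (len 12), cursors c1@6 c2@10, authorship .....1...2..
After op 2 (insert('x')): buffer="kzgfodxoshdxia" (len 14), cursors c1@7 c2@12, authorship .....11...22..
After op 3 (delete): buffer="kzgfodoshdia" (len 12), cursors c1@6 c2@10, authorship .....1...2..
After op 4 (insert('j')): buffer="kzgfodjoshdjia" (len 14), cursors c1@7 c2@12, authorship .....11...22..

Answer: 7 12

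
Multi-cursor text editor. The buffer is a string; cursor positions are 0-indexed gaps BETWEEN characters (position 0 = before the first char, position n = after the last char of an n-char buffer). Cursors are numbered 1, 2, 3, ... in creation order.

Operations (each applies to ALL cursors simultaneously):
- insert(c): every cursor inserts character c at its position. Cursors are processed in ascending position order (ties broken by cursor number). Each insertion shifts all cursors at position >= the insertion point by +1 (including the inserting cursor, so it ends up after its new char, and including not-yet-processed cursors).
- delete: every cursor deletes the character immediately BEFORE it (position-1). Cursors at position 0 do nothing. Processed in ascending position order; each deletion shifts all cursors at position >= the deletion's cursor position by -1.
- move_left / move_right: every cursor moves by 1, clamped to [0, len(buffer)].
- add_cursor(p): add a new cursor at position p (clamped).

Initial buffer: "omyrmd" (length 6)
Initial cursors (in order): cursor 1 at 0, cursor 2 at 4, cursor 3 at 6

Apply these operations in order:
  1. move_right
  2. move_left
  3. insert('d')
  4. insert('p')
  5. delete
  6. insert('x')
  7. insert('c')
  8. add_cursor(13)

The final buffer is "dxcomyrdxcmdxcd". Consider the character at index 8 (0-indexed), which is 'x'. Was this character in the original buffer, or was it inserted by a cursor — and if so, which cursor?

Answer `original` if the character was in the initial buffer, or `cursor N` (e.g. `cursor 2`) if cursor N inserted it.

Answer: cursor 2

Derivation:
After op 1 (move_right): buffer="omyrmd" (len 6), cursors c1@1 c2@5 c3@6, authorship ......
After op 2 (move_left): buffer="omyrmd" (len 6), cursors c1@0 c2@4 c3@5, authorship ......
After op 3 (insert('d')): buffer="domyrdmdd" (len 9), cursors c1@1 c2@6 c3@8, authorship 1....2.3.
After op 4 (insert('p')): buffer="dpomyrdpmdpd" (len 12), cursors c1@2 c2@8 c3@11, authorship 11....22.33.
After op 5 (delete): buffer="domyrdmdd" (len 9), cursors c1@1 c2@6 c3@8, authorship 1....2.3.
After op 6 (insert('x')): buffer="dxomyrdxmdxd" (len 12), cursors c1@2 c2@8 c3@11, authorship 11....22.33.
After op 7 (insert('c')): buffer="dxcomyrdxcmdxcd" (len 15), cursors c1@3 c2@10 c3@14, authorship 111....222.333.
After op 8 (add_cursor(13)): buffer="dxcomyrdxcmdxcd" (len 15), cursors c1@3 c2@10 c4@13 c3@14, authorship 111....222.333.
Authorship (.=original, N=cursor N): 1 1 1 . . . . 2 2 2 . 3 3 3 .
Index 8: author = 2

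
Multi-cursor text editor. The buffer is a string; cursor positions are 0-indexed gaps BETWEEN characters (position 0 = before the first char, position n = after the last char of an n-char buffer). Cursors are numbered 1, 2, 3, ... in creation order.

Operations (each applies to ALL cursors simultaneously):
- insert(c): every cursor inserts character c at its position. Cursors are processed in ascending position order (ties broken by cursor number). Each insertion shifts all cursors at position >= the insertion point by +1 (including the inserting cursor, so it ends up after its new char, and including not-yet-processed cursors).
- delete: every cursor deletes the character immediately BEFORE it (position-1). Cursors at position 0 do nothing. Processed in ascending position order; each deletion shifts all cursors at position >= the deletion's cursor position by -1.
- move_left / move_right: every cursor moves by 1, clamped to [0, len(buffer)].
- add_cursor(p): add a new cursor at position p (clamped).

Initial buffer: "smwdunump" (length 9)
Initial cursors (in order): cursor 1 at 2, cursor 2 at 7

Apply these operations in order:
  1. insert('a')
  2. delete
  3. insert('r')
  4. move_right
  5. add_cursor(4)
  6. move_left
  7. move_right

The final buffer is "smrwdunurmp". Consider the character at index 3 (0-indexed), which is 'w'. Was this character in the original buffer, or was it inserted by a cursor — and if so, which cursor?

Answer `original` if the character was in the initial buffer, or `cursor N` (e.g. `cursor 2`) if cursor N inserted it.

After op 1 (insert('a')): buffer="smawdunuamp" (len 11), cursors c1@3 c2@9, authorship ..1.....2..
After op 2 (delete): buffer="smwdunump" (len 9), cursors c1@2 c2@7, authorship .........
After op 3 (insert('r')): buffer="smrwdunurmp" (len 11), cursors c1@3 c2@9, authorship ..1.....2..
After op 4 (move_right): buffer="smrwdunurmp" (len 11), cursors c1@4 c2@10, authorship ..1.....2..
After op 5 (add_cursor(4)): buffer="smrwdunurmp" (len 11), cursors c1@4 c3@4 c2@10, authorship ..1.....2..
After op 6 (move_left): buffer="smrwdunurmp" (len 11), cursors c1@3 c3@3 c2@9, authorship ..1.....2..
After op 7 (move_right): buffer="smrwdunurmp" (len 11), cursors c1@4 c3@4 c2@10, authorship ..1.....2..
Authorship (.=original, N=cursor N): . . 1 . . . . . 2 . .
Index 3: author = original

Answer: original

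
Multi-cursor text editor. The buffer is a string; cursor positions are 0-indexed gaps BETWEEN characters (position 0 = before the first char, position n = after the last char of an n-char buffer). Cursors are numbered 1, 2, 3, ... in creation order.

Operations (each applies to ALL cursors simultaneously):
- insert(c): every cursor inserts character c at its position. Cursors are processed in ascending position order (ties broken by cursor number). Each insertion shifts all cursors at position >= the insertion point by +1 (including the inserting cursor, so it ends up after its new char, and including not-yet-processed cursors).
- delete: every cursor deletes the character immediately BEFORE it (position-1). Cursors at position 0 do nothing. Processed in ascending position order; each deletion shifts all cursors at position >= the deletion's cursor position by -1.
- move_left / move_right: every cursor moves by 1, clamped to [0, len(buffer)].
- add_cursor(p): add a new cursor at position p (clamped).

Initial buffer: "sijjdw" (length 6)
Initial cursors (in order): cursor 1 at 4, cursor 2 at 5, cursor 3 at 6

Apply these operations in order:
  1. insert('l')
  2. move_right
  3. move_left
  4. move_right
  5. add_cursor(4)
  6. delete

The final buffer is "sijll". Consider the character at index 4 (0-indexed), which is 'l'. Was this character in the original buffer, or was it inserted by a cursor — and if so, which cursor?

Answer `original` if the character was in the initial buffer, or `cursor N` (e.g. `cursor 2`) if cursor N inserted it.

After op 1 (insert('l')): buffer="sijjldlwl" (len 9), cursors c1@5 c2@7 c3@9, authorship ....1.2.3
After op 2 (move_right): buffer="sijjldlwl" (len 9), cursors c1@6 c2@8 c3@9, authorship ....1.2.3
After op 3 (move_left): buffer="sijjldlwl" (len 9), cursors c1@5 c2@7 c3@8, authorship ....1.2.3
After op 4 (move_right): buffer="sijjldlwl" (len 9), cursors c1@6 c2@8 c3@9, authorship ....1.2.3
After op 5 (add_cursor(4)): buffer="sijjldlwl" (len 9), cursors c4@4 c1@6 c2@8 c3@9, authorship ....1.2.3
After op 6 (delete): buffer="sijll" (len 5), cursors c4@3 c1@4 c2@5 c3@5, authorship ...12
Authorship (.=original, N=cursor N): . . . 1 2
Index 4: author = 2

Answer: cursor 2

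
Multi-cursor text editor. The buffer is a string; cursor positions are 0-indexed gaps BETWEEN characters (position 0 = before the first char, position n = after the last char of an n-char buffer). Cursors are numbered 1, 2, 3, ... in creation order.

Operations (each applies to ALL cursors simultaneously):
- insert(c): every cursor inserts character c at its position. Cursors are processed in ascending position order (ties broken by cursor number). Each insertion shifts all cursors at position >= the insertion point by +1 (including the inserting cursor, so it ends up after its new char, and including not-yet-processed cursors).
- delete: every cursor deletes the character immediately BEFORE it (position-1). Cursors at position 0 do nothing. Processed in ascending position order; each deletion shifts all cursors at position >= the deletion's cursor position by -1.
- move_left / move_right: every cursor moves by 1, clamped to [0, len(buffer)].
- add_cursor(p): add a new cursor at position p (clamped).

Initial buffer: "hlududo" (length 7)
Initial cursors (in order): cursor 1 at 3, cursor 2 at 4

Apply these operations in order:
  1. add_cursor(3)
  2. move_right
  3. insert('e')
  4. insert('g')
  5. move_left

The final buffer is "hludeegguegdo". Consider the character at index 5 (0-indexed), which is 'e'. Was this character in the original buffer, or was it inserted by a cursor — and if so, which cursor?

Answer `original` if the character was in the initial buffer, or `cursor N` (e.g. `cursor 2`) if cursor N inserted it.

After op 1 (add_cursor(3)): buffer="hlududo" (len 7), cursors c1@3 c3@3 c2@4, authorship .......
After op 2 (move_right): buffer="hlududo" (len 7), cursors c1@4 c3@4 c2@5, authorship .......
After op 3 (insert('e')): buffer="hludeeuedo" (len 10), cursors c1@6 c3@6 c2@8, authorship ....13.2..
After op 4 (insert('g')): buffer="hludeegguegdo" (len 13), cursors c1@8 c3@8 c2@11, authorship ....1313.22..
After op 5 (move_left): buffer="hludeegguegdo" (len 13), cursors c1@7 c3@7 c2@10, authorship ....1313.22..
Authorship (.=original, N=cursor N): . . . . 1 3 1 3 . 2 2 . .
Index 5: author = 3

Answer: cursor 3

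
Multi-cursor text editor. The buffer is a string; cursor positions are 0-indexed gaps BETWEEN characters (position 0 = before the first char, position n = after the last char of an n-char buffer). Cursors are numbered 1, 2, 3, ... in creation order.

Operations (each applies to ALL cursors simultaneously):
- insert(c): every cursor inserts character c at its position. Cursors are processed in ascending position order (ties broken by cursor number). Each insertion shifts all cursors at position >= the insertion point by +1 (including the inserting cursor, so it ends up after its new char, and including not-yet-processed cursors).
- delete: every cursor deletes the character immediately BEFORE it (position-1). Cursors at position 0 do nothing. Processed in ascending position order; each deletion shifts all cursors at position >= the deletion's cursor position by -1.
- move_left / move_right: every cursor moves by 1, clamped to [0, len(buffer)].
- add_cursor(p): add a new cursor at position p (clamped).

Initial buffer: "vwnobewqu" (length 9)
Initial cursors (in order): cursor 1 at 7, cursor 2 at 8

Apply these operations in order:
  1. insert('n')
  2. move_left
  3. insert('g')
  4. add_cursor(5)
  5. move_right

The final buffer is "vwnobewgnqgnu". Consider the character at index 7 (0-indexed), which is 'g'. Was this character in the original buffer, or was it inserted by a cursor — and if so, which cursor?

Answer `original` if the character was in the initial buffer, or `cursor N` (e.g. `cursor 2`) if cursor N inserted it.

After op 1 (insert('n')): buffer="vwnobewnqnu" (len 11), cursors c1@8 c2@10, authorship .......1.2.
After op 2 (move_left): buffer="vwnobewnqnu" (len 11), cursors c1@7 c2@9, authorship .......1.2.
After op 3 (insert('g')): buffer="vwnobewgnqgnu" (len 13), cursors c1@8 c2@11, authorship .......11.22.
After op 4 (add_cursor(5)): buffer="vwnobewgnqgnu" (len 13), cursors c3@5 c1@8 c2@11, authorship .......11.22.
After op 5 (move_right): buffer="vwnobewgnqgnu" (len 13), cursors c3@6 c1@9 c2@12, authorship .......11.22.
Authorship (.=original, N=cursor N): . . . . . . . 1 1 . 2 2 .
Index 7: author = 1

Answer: cursor 1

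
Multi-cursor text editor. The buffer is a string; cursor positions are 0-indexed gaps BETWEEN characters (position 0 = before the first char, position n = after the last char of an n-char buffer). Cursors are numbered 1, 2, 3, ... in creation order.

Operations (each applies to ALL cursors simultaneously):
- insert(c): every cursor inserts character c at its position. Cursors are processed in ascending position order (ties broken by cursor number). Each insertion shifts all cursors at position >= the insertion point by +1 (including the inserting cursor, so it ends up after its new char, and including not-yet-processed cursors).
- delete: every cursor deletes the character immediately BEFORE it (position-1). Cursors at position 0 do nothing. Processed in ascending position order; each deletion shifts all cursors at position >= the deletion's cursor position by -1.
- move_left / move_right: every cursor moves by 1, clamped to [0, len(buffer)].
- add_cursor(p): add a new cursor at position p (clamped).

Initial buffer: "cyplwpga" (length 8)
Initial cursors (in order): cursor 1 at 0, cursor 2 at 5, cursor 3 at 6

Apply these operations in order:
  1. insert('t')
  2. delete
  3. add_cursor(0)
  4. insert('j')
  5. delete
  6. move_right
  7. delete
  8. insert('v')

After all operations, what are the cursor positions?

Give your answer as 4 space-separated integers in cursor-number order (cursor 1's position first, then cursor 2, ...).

After op 1 (insert('t')): buffer="tcyplwtptga" (len 11), cursors c1@1 c2@7 c3@9, authorship 1.....2.3..
After op 2 (delete): buffer="cyplwpga" (len 8), cursors c1@0 c2@5 c3@6, authorship ........
After op 3 (add_cursor(0)): buffer="cyplwpga" (len 8), cursors c1@0 c4@0 c2@5 c3@6, authorship ........
After op 4 (insert('j')): buffer="jjcyplwjpjga" (len 12), cursors c1@2 c4@2 c2@8 c3@10, authorship 14.....2.3..
After op 5 (delete): buffer="cyplwpga" (len 8), cursors c1@0 c4@0 c2@5 c3@6, authorship ........
After op 6 (move_right): buffer="cyplwpga" (len 8), cursors c1@1 c4@1 c2@6 c3@7, authorship ........
After op 7 (delete): buffer="yplwa" (len 5), cursors c1@0 c4@0 c2@4 c3@4, authorship .....
After op 8 (insert('v')): buffer="vvyplwvva" (len 9), cursors c1@2 c4@2 c2@8 c3@8, authorship 14....23.

Answer: 2 8 8 2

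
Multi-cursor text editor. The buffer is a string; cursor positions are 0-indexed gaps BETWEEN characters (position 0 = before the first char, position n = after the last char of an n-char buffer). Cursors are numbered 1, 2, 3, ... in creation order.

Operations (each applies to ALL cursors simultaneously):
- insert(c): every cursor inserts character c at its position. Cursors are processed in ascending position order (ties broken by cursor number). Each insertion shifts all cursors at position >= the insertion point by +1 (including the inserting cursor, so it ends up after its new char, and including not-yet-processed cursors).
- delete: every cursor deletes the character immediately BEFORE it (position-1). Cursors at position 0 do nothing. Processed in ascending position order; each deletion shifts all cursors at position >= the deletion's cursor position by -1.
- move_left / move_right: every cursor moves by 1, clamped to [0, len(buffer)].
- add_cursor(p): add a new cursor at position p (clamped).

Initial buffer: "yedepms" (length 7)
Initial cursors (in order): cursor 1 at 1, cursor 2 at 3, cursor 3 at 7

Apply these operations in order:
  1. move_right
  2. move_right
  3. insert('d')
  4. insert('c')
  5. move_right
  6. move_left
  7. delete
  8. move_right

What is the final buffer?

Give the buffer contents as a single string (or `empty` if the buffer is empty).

Answer: yeddepdmsc

Derivation:
After op 1 (move_right): buffer="yedepms" (len 7), cursors c1@2 c2@4 c3@7, authorship .......
After op 2 (move_right): buffer="yedepms" (len 7), cursors c1@3 c2@5 c3@7, authorship .......
After op 3 (insert('d')): buffer="yeddepdmsd" (len 10), cursors c1@4 c2@7 c3@10, authorship ...1..2..3
After op 4 (insert('c')): buffer="yeddcepdcmsdc" (len 13), cursors c1@5 c2@9 c3@13, authorship ...11..22..33
After op 5 (move_right): buffer="yeddcepdcmsdc" (len 13), cursors c1@6 c2@10 c3@13, authorship ...11..22..33
After op 6 (move_left): buffer="yeddcepdcmsdc" (len 13), cursors c1@5 c2@9 c3@12, authorship ...11..22..33
After op 7 (delete): buffer="yeddepdmsc" (len 10), cursors c1@4 c2@7 c3@9, authorship ...1..2..3
After op 8 (move_right): buffer="yeddepdmsc" (len 10), cursors c1@5 c2@8 c3@10, authorship ...1..2..3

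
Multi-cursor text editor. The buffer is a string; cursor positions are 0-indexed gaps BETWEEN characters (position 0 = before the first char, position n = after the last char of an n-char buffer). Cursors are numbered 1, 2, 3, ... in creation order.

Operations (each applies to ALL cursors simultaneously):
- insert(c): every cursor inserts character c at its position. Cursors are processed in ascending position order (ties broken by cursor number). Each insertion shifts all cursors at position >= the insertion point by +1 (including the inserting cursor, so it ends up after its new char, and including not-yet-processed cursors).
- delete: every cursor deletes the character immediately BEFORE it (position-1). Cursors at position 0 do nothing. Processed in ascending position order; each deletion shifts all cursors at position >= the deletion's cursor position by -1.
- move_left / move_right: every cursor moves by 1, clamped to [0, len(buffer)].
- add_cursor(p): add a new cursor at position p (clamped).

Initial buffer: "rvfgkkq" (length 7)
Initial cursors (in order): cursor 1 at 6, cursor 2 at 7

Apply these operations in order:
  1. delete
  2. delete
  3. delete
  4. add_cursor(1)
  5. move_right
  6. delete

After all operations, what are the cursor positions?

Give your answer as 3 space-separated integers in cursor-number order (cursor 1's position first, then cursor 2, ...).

Answer: 0 0 0

Derivation:
After op 1 (delete): buffer="rvfgk" (len 5), cursors c1@5 c2@5, authorship .....
After op 2 (delete): buffer="rvf" (len 3), cursors c1@3 c2@3, authorship ...
After op 3 (delete): buffer="r" (len 1), cursors c1@1 c2@1, authorship .
After op 4 (add_cursor(1)): buffer="r" (len 1), cursors c1@1 c2@1 c3@1, authorship .
After op 5 (move_right): buffer="r" (len 1), cursors c1@1 c2@1 c3@1, authorship .
After op 6 (delete): buffer="" (len 0), cursors c1@0 c2@0 c3@0, authorship 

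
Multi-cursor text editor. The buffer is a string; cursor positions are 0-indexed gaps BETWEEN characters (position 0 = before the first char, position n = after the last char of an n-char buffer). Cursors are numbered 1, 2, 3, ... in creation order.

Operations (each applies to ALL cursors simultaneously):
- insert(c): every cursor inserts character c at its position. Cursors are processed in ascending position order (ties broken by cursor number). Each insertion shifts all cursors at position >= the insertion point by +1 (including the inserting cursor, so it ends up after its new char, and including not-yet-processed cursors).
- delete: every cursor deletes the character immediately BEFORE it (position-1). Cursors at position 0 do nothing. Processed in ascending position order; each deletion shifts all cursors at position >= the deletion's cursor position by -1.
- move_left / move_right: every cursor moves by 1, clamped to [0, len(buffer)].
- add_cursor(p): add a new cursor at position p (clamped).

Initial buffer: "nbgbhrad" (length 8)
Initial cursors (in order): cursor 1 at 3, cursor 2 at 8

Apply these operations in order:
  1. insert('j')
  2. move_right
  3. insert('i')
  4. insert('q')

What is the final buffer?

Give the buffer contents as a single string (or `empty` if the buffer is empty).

After op 1 (insert('j')): buffer="nbgjbhradj" (len 10), cursors c1@4 c2@10, authorship ...1.....2
After op 2 (move_right): buffer="nbgjbhradj" (len 10), cursors c1@5 c2@10, authorship ...1.....2
After op 3 (insert('i')): buffer="nbgjbihradji" (len 12), cursors c1@6 c2@12, authorship ...1.1....22
After op 4 (insert('q')): buffer="nbgjbiqhradjiq" (len 14), cursors c1@7 c2@14, authorship ...1.11....222

Answer: nbgjbiqhradjiq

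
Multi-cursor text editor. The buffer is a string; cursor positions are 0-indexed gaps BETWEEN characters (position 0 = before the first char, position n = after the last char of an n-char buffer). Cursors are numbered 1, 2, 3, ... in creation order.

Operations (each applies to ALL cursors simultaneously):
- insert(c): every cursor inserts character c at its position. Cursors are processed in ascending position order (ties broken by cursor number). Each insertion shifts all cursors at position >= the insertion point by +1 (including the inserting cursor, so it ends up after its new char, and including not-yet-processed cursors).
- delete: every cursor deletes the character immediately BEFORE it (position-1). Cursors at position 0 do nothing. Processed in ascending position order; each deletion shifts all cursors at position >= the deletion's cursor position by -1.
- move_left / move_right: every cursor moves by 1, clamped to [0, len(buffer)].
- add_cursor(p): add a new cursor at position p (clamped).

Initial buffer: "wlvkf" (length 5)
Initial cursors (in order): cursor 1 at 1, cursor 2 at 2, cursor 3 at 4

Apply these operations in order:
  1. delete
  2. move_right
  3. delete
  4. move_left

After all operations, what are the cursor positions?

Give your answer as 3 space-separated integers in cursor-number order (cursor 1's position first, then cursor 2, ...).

Answer: 0 0 0

Derivation:
After op 1 (delete): buffer="vf" (len 2), cursors c1@0 c2@0 c3@1, authorship ..
After op 2 (move_right): buffer="vf" (len 2), cursors c1@1 c2@1 c3@2, authorship ..
After op 3 (delete): buffer="" (len 0), cursors c1@0 c2@0 c3@0, authorship 
After op 4 (move_left): buffer="" (len 0), cursors c1@0 c2@0 c3@0, authorship 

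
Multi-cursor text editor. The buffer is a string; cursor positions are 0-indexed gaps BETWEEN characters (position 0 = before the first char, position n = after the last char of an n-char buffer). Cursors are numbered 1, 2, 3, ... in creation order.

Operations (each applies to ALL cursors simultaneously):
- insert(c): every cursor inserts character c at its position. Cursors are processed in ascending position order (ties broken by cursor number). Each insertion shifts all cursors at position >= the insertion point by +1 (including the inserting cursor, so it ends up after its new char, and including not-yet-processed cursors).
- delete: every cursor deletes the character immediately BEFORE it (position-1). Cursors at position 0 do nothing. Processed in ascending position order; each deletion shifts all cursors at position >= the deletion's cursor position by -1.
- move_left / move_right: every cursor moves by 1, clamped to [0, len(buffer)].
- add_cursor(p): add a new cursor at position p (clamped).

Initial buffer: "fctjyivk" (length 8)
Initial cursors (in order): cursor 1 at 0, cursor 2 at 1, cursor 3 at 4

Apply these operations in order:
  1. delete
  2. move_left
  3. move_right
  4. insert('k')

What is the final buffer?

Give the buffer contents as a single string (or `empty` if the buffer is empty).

After op 1 (delete): buffer="ctyivk" (len 6), cursors c1@0 c2@0 c3@2, authorship ......
After op 2 (move_left): buffer="ctyivk" (len 6), cursors c1@0 c2@0 c3@1, authorship ......
After op 3 (move_right): buffer="ctyivk" (len 6), cursors c1@1 c2@1 c3@2, authorship ......
After op 4 (insert('k')): buffer="ckktkyivk" (len 9), cursors c1@3 c2@3 c3@5, authorship .12.3....

Answer: ckktkyivk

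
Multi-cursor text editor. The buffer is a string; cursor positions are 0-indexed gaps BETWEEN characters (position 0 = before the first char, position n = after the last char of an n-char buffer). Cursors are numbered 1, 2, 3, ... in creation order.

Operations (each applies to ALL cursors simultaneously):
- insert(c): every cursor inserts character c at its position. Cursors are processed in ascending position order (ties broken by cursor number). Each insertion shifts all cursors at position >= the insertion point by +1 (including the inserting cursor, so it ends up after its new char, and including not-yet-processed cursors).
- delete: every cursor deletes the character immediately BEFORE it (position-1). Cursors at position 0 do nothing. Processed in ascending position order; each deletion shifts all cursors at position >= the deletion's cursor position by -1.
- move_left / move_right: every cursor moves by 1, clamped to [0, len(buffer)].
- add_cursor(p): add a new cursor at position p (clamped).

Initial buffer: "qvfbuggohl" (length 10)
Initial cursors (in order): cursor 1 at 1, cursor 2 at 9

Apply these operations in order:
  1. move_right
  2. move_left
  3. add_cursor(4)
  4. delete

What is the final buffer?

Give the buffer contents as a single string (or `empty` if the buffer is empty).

Answer: vfuggol

Derivation:
After op 1 (move_right): buffer="qvfbuggohl" (len 10), cursors c1@2 c2@10, authorship ..........
After op 2 (move_left): buffer="qvfbuggohl" (len 10), cursors c1@1 c2@9, authorship ..........
After op 3 (add_cursor(4)): buffer="qvfbuggohl" (len 10), cursors c1@1 c3@4 c2@9, authorship ..........
After op 4 (delete): buffer="vfuggol" (len 7), cursors c1@0 c3@2 c2@6, authorship .......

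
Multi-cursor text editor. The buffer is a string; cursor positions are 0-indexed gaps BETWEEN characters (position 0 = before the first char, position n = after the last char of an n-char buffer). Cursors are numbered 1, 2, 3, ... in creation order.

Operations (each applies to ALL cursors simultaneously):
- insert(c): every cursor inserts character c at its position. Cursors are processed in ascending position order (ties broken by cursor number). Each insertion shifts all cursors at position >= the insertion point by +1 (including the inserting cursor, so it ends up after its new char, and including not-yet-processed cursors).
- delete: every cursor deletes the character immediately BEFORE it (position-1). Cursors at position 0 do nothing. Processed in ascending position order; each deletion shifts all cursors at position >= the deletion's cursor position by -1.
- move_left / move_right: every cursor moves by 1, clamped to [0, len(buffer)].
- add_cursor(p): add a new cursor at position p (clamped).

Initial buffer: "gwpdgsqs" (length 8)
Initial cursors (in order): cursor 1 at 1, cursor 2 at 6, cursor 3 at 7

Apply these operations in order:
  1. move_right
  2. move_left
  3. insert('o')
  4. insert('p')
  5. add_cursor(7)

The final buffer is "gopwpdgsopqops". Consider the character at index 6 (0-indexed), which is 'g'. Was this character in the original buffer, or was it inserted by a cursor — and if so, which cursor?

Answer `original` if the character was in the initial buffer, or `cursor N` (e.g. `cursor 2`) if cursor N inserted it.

After op 1 (move_right): buffer="gwpdgsqs" (len 8), cursors c1@2 c2@7 c3@8, authorship ........
After op 2 (move_left): buffer="gwpdgsqs" (len 8), cursors c1@1 c2@6 c3@7, authorship ........
After op 3 (insert('o')): buffer="gowpdgsoqos" (len 11), cursors c1@2 c2@8 c3@10, authorship .1.....2.3.
After op 4 (insert('p')): buffer="gopwpdgsopqops" (len 14), cursors c1@3 c2@10 c3@13, authorship .11.....22.33.
After op 5 (add_cursor(7)): buffer="gopwpdgsopqops" (len 14), cursors c1@3 c4@7 c2@10 c3@13, authorship .11.....22.33.
Authorship (.=original, N=cursor N): . 1 1 . . . . . 2 2 . 3 3 .
Index 6: author = original

Answer: original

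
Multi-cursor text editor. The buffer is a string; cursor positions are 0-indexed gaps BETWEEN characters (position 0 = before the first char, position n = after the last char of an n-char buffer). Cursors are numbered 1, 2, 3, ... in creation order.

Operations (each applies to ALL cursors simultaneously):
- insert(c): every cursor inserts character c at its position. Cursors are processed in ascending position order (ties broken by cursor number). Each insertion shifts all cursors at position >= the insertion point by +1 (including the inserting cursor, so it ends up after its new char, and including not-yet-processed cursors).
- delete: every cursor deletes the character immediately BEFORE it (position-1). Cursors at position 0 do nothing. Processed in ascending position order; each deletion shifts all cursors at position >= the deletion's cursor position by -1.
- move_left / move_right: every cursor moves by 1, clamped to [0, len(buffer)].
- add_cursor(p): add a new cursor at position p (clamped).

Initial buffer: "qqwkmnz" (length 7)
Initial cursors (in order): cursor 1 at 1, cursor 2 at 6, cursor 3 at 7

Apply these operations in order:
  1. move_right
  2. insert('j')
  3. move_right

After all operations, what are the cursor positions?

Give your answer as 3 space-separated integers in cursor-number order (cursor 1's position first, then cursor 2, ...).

After op 1 (move_right): buffer="qqwkmnz" (len 7), cursors c1@2 c2@7 c3@7, authorship .......
After op 2 (insert('j')): buffer="qqjwkmnzjj" (len 10), cursors c1@3 c2@10 c3@10, authorship ..1.....23
After op 3 (move_right): buffer="qqjwkmnzjj" (len 10), cursors c1@4 c2@10 c3@10, authorship ..1.....23

Answer: 4 10 10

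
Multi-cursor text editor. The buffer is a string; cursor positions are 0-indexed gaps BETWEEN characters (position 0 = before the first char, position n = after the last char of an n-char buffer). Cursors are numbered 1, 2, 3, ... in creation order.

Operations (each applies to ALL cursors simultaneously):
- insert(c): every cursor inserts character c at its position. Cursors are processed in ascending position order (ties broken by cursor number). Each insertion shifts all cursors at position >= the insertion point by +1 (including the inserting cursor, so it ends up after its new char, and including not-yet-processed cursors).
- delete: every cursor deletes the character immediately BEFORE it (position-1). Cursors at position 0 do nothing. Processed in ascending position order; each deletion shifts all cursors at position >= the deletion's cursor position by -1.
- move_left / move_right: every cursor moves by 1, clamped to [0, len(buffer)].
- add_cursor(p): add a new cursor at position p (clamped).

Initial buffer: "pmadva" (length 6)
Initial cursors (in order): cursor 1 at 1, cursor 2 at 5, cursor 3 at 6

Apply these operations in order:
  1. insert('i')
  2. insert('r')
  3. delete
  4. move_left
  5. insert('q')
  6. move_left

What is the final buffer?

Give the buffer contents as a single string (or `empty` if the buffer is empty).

Answer: pqimadvqiaqi

Derivation:
After op 1 (insert('i')): buffer="pimadviai" (len 9), cursors c1@2 c2@7 c3@9, authorship .1....2.3
After op 2 (insert('r')): buffer="pirmadvirair" (len 12), cursors c1@3 c2@9 c3@12, authorship .11....22.33
After op 3 (delete): buffer="pimadviai" (len 9), cursors c1@2 c2@7 c3@9, authorship .1....2.3
After op 4 (move_left): buffer="pimadviai" (len 9), cursors c1@1 c2@6 c3@8, authorship .1....2.3
After op 5 (insert('q')): buffer="pqimadvqiaqi" (len 12), cursors c1@2 c2@8 c3@11, authorship .11....22.33
After op 6 (move_left): buffer="pqimadvqiaqi" (len 12), cursors c1@1 c2@7 c3@10, authorship .11....22.33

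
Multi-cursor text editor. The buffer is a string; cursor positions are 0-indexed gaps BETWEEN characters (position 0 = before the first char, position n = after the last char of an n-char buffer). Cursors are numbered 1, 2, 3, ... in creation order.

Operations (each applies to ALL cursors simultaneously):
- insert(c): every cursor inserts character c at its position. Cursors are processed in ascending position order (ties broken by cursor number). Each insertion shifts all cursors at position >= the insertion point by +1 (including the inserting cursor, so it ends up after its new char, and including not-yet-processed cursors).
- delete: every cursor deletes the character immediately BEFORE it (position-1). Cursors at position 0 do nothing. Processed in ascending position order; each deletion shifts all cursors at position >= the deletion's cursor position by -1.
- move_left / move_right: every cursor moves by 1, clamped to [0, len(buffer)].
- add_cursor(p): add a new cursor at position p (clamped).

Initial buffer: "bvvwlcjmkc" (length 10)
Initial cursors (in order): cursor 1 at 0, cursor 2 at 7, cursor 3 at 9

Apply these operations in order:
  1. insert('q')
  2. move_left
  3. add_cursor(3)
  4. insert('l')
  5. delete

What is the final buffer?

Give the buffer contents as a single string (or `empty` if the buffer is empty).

After op 1 (insert('q')): buffer="qbvvwlcjqmkqc" (len 13), cursors c1@1 c2@9 c3@12, authorship 1.......2..3.
After op 2 (move_left): buffer="qbvvwlcjqmkqc" (len 13), cursors c1@0 c2@8 c3@11, authorship 1.......2..3.
After op 3 (add_cursor(3)): buffer="qbvvwlcjqmkqc" (len 13), cursors c1@0 c4@3 c2@8 c3@11, authorship 1.......2..3.
After op 4 (insert('l')): buffer="lqbvlvwlcjlqmklqc" (len 17), cursors c1@1 c4@5 c2@11 c3@15, authorship 11..4.....22..33.
After op 5 (delete): buffer="qbvvwlcjqmkqc" (len 13), cursors c1@0 c4@3 c2@8 c3@11, authorship 1.......2..3.

Answer: qbvvwlcjqmkqc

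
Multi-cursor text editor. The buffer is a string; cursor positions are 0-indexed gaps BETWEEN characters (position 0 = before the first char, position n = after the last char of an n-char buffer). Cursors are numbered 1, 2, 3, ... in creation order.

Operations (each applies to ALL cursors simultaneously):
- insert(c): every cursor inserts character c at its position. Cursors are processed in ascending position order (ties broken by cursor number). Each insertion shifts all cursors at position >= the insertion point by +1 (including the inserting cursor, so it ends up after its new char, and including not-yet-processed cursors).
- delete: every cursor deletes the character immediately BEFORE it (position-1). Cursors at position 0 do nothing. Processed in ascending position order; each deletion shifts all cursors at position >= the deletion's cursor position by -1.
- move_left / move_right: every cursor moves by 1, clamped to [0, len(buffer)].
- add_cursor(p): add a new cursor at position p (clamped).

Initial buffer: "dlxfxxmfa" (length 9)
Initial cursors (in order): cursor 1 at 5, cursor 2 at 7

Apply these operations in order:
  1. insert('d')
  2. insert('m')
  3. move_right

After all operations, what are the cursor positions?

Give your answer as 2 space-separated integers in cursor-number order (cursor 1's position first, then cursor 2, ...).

Answer: 8 12

Derivation:
After op 1 (insert('d')): buffer="dlxfxdxmdfa" (len 11), cursors c1@6 c2@9, authorship .....1..2..
After op 2 (insert('m')): buffer="dlxfxdmxmdmfa" (len 13), cursors c1@7 c2@11, authorship .....11..22..
After op 3 (move_right): buffer="dlxfxdmxmdmfa" (len 13), cursors c1@8 c2@12, authorship .....11..22..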